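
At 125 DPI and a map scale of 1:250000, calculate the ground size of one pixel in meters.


pixel_cm = 2.54 / 125 = 0.02032 cm
ground = pixel_cm * 250000 / 100 = 2.54 * 250000 / (125 * 100) = 635000 / 12500 = 50.8 m

50.8 m


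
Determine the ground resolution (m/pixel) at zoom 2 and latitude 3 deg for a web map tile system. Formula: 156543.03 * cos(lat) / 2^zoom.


res = 156543.03 * cos(3) / 2^2 = 156543.03 * 0.99862953 / 4 = 39082.12 m/pixel

39082.12 m/pixel


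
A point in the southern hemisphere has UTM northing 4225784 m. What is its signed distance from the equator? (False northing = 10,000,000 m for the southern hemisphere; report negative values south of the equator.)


For southern: actual = 4225784 - 10000000 = -5774216 m

-5774216 m


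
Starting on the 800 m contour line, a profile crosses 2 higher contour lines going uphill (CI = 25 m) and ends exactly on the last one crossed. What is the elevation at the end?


elevation = 800 + 2 * 25 = 850 m

850 m


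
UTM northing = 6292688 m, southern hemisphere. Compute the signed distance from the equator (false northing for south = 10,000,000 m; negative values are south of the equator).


For southern: actual = 6292688 - 10000000 = -3707312 m

-3707312 m


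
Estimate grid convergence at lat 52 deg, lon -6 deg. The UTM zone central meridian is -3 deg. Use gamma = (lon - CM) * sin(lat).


gamma = (-6 - -3) * sin(52) = -3 * 0.788011 = -2.364 degrees

-2.364 degrees


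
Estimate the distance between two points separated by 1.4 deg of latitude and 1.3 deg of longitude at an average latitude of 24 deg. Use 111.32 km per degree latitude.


dlat_km = 1.4 * 111.32 = 155.848
dlon_km = 1.3 * 111.32 * cos(24) ≈ 132.205
dist = sqrt(155.848^2 + 132.205^2) ≈ 204.4 km

204.4 km


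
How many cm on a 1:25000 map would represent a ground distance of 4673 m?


map_cm = 4673 * 100 / 25000 = 18.692 cm ≈ 18.69 cm

18.69 cm


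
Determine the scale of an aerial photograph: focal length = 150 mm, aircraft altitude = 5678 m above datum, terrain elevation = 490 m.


scale = f / (H - h) = 150 mm / 5188 m = 150 / 5188000 = 1:34587

1:34587


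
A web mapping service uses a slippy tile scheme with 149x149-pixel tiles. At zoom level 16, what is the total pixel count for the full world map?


tiles per axis = 2^16 = 65536
total tiles = 65536^2 = 4294967296
pixels per axis = 65536 * 149 = 9764864
total pixels = 9764864^2 = 95352568938496

95352568938496 pixels


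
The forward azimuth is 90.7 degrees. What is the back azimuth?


back azimuth = (90.7 + 180) mod 360 = 270.7 degrees

270.7 degrees


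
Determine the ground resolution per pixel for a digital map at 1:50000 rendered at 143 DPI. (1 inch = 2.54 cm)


pixel_cm = 2.54 / 143 ≈ 0.017762 cm
ground = pixel_cm * 50000 / 100 = 2.54 * 50000 / (143 * 100) = 127000 / 14300 ≈ 8.88 m

8.88 m


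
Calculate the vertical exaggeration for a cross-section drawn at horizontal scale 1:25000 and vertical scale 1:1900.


VE = horizontal_scale / vertical_scale = 25000 / 1900 ≈ 13.2

13.2x


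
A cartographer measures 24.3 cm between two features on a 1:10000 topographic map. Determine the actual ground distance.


ground = 24.3 cm * 10000 / 100 = 2430.0 m = 2.43 km

2.43 km


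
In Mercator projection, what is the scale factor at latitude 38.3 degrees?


SF = 1 / cos(38.3) = 1 / 0.784776 = 1.274

1.274


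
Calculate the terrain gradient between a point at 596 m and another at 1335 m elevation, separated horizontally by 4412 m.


gradient = (1335 - 596) / 4412 = 739 / 4412 = 0.1675

0.1675


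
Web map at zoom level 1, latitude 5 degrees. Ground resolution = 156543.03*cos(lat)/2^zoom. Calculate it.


res = 156543.03 * cos(5) / 2^1 = 156543.03 * 0.9961947 / 2 = 77973.67 m/pixel

77973.67 m/pixel


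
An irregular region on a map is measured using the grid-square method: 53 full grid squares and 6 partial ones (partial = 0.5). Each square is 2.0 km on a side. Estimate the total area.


effective squares = 53 + 6 * 0.5 = 56.0
area = 56.0 * 4.0 = 224.0 km^2

224.0 km^2


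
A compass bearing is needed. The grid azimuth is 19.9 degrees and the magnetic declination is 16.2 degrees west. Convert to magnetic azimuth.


magnetic azimuth = grid azimuth - declination (east +ve)
mag_az = 19.9 - -16.2 = 36.1 degrees

36.1 degrees


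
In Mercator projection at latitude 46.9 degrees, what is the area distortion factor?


area_distortion = 1/cos^2(46.9) = 2.142

2.142


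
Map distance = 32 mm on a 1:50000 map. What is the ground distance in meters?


ground = 32 mm * 50000 / 1000 = 1600.0 m

1600.0 m


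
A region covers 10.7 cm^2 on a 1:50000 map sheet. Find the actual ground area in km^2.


ground_area = 10.7 * (50000/100)^2 = 2675000.0 m^2 = 2.675 km^2

2.675 km^2


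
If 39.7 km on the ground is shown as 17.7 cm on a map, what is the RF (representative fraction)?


ground = 39.7 km = 3970000 cm; RF denominator = ground / map = 3970000 / 17.7 ≈ 224294; RF = 1:224294

1:224294


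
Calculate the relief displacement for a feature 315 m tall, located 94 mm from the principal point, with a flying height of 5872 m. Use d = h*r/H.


d = h * r / H = 315 * 94 / 5872 = 5.04 mm

5.04 mm


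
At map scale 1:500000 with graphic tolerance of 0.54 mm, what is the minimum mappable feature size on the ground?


ground = 0.54 mm * 500000 / 1000 = 270.0 m

270.0 m


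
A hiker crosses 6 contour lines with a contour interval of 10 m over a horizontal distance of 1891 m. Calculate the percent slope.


elevation change = 6 * 10 = 60 m
slope = 60 / 1891 * 100 = 3.2%

3.2%


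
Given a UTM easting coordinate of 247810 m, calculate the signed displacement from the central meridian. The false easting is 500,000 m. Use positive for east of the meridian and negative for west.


displacement = 247810 - 500000 = -252190 m

-252190 m


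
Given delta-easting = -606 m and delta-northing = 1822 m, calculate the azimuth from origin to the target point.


az = atan2(-606, 1822) = -18.4 deg
adjusted to 0-360: 341.6 degrees

341.6 degrees


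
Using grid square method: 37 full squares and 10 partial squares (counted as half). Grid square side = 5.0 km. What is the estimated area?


effective squares = 37 + 10 * 0.5 = 42.0
area = 42.0 * 25.0 = 1050.0 km^2

1050.0 km^2


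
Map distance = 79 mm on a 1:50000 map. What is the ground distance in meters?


ground = 79 mm * 50000 / 1000 = 3950.0 m

3950.0 m


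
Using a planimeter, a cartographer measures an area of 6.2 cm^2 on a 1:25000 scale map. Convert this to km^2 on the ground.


ground_area = 6.2 * (25000/100)^2 = 387500.0 m^2 = 0.3875 km^2 ≈ 0.388 km^2

0.388 km^2


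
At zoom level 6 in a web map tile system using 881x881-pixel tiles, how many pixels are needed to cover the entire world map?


tiles per axis = 2^6 = 64
total tiles = 64^2 = 4096
pixels per axis = 64 * 881 = 56384
total pixels = 56384^2 = 3179155456

3179155456 pixels


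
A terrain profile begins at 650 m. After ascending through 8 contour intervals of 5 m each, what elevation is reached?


elevation = 650 + 8 * 5 = 690 m

690 m


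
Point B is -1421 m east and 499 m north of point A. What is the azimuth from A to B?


az = atan2(-1421, 499) = -70.7 deg
adjusted to 0-360: 289.3 degrees

289.3 degrees


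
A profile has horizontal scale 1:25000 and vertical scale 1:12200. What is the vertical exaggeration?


VE = horizontal_scale / vertical_scale = 25000 / 12200 ≈ 2.0

2.0x


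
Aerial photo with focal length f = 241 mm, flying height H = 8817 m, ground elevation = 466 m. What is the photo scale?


scale = f / (H - h) = 241 mm / 8351 m = 241 / 8351000 = 1:34651

1:34651


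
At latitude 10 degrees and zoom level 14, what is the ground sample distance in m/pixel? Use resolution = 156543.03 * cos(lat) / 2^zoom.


res = 156543.03 * cos(10) / 2^14 = 156543.03 * 0.98480775 / 16384 = 9.41 m/pixel

9.41 m/pixel


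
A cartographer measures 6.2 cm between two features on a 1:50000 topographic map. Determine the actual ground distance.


ground = 6.2 cm * 50000 / 100 = 3100.0 m = 3.1 km

3.1 km


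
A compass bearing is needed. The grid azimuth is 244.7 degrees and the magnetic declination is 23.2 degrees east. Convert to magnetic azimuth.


magnetic azimuth = grid azimuth - declination (east +ve)
mag_az = 244.7 - 23.2 = 221.5 degrees

221.5 degrees


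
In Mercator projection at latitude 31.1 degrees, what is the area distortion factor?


area_distortion = 1/cos^2(31.1) = 1.364

1.364


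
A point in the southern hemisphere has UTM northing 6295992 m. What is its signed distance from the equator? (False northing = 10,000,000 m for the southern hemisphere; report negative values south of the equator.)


For southern: actual = 6295992 - 10000000 = -3704008 m

-3704008 m


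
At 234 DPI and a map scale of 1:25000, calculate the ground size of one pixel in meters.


pixel_cm = 2.54 / 234 ≈ 0.010855 cm
ground = pixel_cm * 25000 / 100 = 2.54 * 25000 / (234 * 100) = 63500 / 23400 ≈ 2.71 m

2.71 m


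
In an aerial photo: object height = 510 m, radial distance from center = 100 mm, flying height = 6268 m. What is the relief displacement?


d = h * r / H = 510 * 100 / 6268 = 8.14 mm

8.14 mm


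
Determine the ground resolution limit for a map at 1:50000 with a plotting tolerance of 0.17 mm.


ground = 0.17 mm * 50000 / 1000 = 8.5 m

8.5 m


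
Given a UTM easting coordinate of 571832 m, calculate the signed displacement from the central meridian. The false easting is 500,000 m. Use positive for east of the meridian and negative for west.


displacement = 571832 - 500000 = 71832 m

71832 m


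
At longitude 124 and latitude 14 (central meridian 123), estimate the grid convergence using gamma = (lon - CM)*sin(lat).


gamma = (124 - 123) * sin(14) = 1 * 0.241922 = 0.242 degrees

0.242 degrees


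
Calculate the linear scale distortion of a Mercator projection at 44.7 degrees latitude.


SF = 1 / cos(44.7) = 1 / 0.710799 = 1.407

1.407


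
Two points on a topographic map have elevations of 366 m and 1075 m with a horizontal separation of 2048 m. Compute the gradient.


gradient = (1075 - 366) / 2048 = 709 / 2048 = 0.3462

0.3462


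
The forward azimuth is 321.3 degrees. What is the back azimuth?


back azimuth = (321.3 + 180) mod 360 = 141.3 degrees

141.3 degrees


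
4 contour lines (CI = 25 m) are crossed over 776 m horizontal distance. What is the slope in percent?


elevation change = 4 * 25 = 100 m
slope = 100 / 776 * 100 = 12.9%

12.9%


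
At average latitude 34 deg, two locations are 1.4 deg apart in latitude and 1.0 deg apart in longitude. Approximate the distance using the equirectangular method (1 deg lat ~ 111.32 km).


dlat_km = 1.4 * 111.32 = 155.848
dlon_km = 1.0 * 111.32 * cos(34) ≈ 92.288
dist = sqrt(155.848^2 + 92.288^2) ≈ 181.1 km

181.1 km


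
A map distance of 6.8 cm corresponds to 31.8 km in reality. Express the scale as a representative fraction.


ground = 31.8 km = 3180000 cm; RF denominator = ground / map = 3180000 / 6.8 ≈ 467647; RF = 1:467647

1:467647


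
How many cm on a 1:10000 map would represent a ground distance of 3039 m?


map_cm = 3039 * 100 / 10000 = 30.39 cm

30.39 cm


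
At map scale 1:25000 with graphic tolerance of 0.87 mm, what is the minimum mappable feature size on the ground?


ground = 0.87 mm * 25000 / 1000 = 21.75 m

21.75 m


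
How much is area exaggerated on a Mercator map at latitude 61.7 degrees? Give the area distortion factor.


area_distortion = 1/cos^2(61.7) = 4.449

4.449


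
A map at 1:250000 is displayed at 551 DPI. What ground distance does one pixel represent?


pixel_cm = 2.54 / 551 ≈ 0.00461 cm
ground = pixel_cm * 250000 / 100 = 2.54 * 250000 / (551 * 100) = 635000 / 55100 ≈ 11.52 m

11.52 m


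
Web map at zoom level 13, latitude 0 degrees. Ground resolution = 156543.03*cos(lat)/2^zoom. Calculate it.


res = 156543.03 * cos(0) / 2^13 = 156543.03 * 1.0 / 8192 = 19.11 m/pixel

19.11 m/pixel


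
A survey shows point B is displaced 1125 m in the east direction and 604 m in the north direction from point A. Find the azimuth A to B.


az = atan2(1125, 604) = 61.8 deg
adjusted to 0-360: 61.8 degrees

61.8 degrees


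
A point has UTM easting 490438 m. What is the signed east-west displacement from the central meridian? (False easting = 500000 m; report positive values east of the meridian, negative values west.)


displacement = 490438 - 500000 = -9562 m

-9562 m


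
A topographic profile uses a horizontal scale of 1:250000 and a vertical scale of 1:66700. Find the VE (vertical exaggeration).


VE = horizontal_scale / vertical_scale = 250000 / 66700 ≈ 3.7

3.7x


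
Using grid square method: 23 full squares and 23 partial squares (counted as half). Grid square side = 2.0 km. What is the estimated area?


effective squares = 23 + 23 * 0.5 = 34.5
area = 34.5 * 4.0 = 138.0 km^2

138.0 km^2


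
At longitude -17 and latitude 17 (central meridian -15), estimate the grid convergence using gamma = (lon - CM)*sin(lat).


gamma = (-17 - -15) * sin(17) = -2 * 0.292372 = -0.585 degrees

-0.585 degrees


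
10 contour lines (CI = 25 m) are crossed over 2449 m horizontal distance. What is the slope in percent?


elevation change = 10 * 25 = 250 m
slope = 250 / 2449 * 100 = 10.2%

10.2%


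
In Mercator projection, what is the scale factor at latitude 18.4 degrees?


SF = 1 / cos(18.4) = 1 / 0.948876 = 1.054

1.054


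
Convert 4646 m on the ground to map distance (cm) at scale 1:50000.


map_cm = 4646 * 100 / 50000 = 9.292 cm ≈ 9.29 cm

9.29 cm


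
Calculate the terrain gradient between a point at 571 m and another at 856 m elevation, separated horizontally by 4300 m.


gradient = (856 - 571) / 4300 = 285 / 4300 = 0.0663

0.0663


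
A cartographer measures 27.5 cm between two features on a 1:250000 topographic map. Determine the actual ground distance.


ground = 27.5 cm * 250000 / 100 = 68750.0 m = 68.75 km

68.75 km


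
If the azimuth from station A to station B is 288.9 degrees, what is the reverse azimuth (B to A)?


back azimuth = (288.9 + 180) mod 360 = 108.9 degrees

108.9 degrees


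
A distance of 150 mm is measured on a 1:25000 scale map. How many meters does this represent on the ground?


ground = 150 mm * 25000 / 1000 = 3750.0 m

3750.0 m


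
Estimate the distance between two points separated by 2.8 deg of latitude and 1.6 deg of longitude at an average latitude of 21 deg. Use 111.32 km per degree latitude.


dlat_km = 2.8 * 111.32 = 311.696
dlon_km = 1.6 * 111.32 * cos(21) ≈ 166.282
dist = sqrt(311.696^2 + 166.282^2) ≈ 353.3 km

353.3 km


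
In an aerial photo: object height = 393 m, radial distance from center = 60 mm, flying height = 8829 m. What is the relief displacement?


d = h * r / H = 393 * 60 / 8829 = 2.67 mm

2.67 mm


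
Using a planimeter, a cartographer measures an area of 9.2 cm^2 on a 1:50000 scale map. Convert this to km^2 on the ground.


ground_area = 9.2 * (50000/100)^2 = 2300000.0 m^2 = 2.3 km^2

2.3 km^2


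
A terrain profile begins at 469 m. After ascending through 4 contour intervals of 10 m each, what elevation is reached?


elevation = 469 + 4 * 10 = 509 m

509 m


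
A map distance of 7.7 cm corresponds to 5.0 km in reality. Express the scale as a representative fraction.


ground = 5.0 km = 500000 cm; RF denominator = ground / map = 500000 / 7.7 ≈ 64935; RF = 1:64935

1:64935


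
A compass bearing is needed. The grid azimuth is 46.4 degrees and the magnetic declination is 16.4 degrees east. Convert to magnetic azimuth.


magnetic azimuth = grid azimuth - declination (east +ve)
mag_az = 46.4 - 16.4 = 30.0 degrees

30.0 degrees


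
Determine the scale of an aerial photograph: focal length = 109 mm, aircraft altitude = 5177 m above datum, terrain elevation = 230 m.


scale = f / (H - h) = 109 mm / 4947 m = 109 / 4947000 = 1:45385

1:45385


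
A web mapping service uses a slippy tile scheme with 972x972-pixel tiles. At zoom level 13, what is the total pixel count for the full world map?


tiles per axis = 2^13 = 8192
total tiles = 8192^2 = 67108864
pixels per axis = 8192 * 972 = 7962624
total pixels = 7962624^2 = 63403380965376

63403380965376 pixels


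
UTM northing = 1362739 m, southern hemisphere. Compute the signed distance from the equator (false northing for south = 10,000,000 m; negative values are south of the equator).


For southern: actual = 1362739 - 10000000 = -8637261 m

-8637261 m


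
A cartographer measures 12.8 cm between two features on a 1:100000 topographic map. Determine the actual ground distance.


ground = 12.8 cm * 100000 / 100 = 12800.0 m = 12.8 km

12.8 km


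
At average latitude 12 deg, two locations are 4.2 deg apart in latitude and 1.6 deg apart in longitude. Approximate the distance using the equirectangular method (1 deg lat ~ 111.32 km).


dlat_km = 4.2 * 111.32 = 467.544
dlon_km = 1.6 * 111.32 * cos(12) ≈ 174.22
dist = sqrt(467.544^2 + 174.22^2) ≈ 498.9 km

498.9 km


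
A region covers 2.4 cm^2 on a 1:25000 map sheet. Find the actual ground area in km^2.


ground_area = 2.4 * (25000/100)^2 = 150000.0 m^2 = 0.15 km^2

0.15 km^2


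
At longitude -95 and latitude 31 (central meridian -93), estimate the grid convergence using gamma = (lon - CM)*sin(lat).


gamma = (-95 - -93) * sin(31) = -2 * 0.515038 = -1.03 degrees

-1.03 degrees


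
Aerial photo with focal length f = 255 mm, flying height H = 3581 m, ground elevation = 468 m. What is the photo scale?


scale = f / (H - h) = 255 mm / 3113 m = 255 / 3113000 = 1:12208

1:12208


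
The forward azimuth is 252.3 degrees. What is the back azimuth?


back azimuth = (252.3 + 180) mod 360 = 72.3 degrees

72.3 degrees


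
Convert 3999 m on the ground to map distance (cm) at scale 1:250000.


map_cm = 3999 * 100 / 250000 = 1.5996 cm ≈ 1.6 cm

1.6 cm


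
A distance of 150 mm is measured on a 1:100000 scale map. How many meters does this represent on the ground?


ground = 150 mm * 100000 / 1000 = 15000.0 m

15000.0 m


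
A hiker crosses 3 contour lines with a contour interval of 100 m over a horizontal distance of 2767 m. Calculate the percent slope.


elevation change = 3 * 100 = 300 m
slope = 300 / 2767 * 100 = 10.8%

10.8%


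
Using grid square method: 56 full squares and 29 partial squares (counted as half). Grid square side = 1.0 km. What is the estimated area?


effective squares = 56 + 29 * 0.5 = 70.5
area = 70.5 * 1.0 = 70.5 km^2

70.5 km^2


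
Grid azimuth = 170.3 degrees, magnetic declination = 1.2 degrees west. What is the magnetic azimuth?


magnetic azimuth = grid azimuth - declination (east +ve)
mag_az = 170.3 - -1.2 = 171.5 degrees

171.5 degrees


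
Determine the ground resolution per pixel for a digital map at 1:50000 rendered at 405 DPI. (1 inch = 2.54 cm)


pixel_cm = 2.54 / 405 ≈ 0.006272 cm
ground = pixel_cm * 50000 / 100 = 2.54 * 50000 / (405 * 100) = 127000 / 40500 ≈ 3.14 m

3.14 m


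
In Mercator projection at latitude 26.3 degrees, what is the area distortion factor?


area_distortion = 1/cos^2(26.3) = 1.244

1.244


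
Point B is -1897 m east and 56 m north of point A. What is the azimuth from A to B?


az = atan2(-1897, 56) = -88.3 deg
adjusted to 0-360: 271.7 degrees

271.7 degrees


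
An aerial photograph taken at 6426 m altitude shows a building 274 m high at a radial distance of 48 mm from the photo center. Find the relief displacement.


d = h * r / H = 274 * 48 / 6426 = 2.05 mm

2.05 mm


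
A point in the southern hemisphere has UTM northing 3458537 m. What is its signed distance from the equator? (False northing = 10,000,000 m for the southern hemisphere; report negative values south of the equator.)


For southern: actual = 3458537 - 10000000 = -6541463 m

-6541463 m


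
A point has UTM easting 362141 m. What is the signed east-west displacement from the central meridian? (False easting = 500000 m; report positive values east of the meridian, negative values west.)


displacement = 362141 - 500000 = -137859 m

-137859 m


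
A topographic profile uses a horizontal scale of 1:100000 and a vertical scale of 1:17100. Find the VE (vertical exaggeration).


VE = horizontal_scale / vertical_scale = 100000 / 17100 ≈ 5.8

5.8x


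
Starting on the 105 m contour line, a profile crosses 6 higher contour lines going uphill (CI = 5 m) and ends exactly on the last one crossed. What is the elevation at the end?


elevation = 105 + 6 * 5 = 135 m

135 m


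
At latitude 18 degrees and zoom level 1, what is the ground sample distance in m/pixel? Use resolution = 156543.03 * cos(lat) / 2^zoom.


res = 156543.03 * cos(18) / 2^1 = 156543.03 * 0.95105652 / 2 = 74440.63 m/pixel

74440.63 m/pixel


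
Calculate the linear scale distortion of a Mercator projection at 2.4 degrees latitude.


SF = 1 / cos(2.4) = 1 / 0.999123 = 1.001

1.001


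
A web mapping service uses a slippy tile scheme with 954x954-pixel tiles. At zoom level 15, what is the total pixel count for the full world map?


tiles per axis = 2^15 = 32768
total tiles = 32768^2 = 1073741824
pixels per axis = 32768 * 954 = 31260672
total pixels = 31260672^2 = 977229613891584

977229613891584 pixels


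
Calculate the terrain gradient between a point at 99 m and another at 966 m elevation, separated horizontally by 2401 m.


gradient = (966 - 99) / 2401 = 867 / 2401 = 0.3611

0.3611


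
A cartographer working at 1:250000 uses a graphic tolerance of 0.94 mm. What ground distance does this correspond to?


ground = 0.94 mm * 250000 / 1000 = 235.0 m

235.0 m


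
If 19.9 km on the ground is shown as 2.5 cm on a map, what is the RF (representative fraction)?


ground = 19.9 km = 1990000 cm; RF denominator = ground / map = 1990000 / 2.5 = 796000; RF = 1:796000

1:796000


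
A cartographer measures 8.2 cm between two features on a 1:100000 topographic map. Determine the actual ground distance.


ground = 8.2 cm * 100000 / 100 = 8200.0 m = 8.2 km

8.2 km


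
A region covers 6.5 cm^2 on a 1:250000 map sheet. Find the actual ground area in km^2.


ground_area = 6.5 * (250000/100)^2 = 40625000.0 m^2 = 40.625 km^2

40.625 km^2


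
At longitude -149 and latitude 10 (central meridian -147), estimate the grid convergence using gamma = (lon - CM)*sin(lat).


gamma = (-149 - -147) * sin(10) = -2 * 0.173648 = -0.347 degrees

-0.347 degrees


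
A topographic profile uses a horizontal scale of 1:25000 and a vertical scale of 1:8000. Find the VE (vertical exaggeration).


VE = horizontal_scale / vertical_scale = 25000 / 8000 = 3.125 ≈ 3.1

3.1x


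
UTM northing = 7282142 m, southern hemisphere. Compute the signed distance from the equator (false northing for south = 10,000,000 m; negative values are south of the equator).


For southern: actual = 7282142 - 10000000 = -2717858 m

-2717858 m


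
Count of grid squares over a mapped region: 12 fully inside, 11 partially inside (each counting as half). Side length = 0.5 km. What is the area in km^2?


effective squares = 12 + 11 * 0.5 = 17.5
area = 17.5 * 0.25 = 4.375 km^2

4.375 km^2


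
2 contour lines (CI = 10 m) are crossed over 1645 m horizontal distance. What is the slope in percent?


elevation change = 2 * 10 = 20 m
slope = 20 / 1645 * 100 = 1.2%

1.2%


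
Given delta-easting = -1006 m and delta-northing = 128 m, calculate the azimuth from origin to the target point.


az = atan2(-1006, 128) = -82.7 deg
adjusted to 0-360: 277.3 degrees

277.3 degrees


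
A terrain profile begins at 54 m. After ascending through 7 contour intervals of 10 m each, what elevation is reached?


elevation = 54 + 7 * 10 = 124 m

124 m


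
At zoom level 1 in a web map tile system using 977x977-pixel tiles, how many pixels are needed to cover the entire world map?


tiles per axis = 2^1 = 2
total tiles = 2^2 = 4
pixels per axis = 2 * 977 = 1954
total pixels = 1954^2 = 3818116

3818116 pixels


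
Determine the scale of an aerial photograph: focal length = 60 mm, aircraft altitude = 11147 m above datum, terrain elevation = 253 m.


scale = f / (H - h) = 60 mm / 10894 m = 60 / 10894000 = 1:181567

1:181567


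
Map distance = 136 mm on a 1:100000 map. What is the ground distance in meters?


ground = 136 mm * 100000 / 1000 = 13600.0 m

13600.0 m


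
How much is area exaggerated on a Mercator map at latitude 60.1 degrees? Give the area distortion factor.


area_distortion = 1/cos^2(60.1) = 4.024

4.024


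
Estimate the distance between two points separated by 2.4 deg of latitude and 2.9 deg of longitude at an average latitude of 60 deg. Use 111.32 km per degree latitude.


dlat_km = 2.4 * 111.32 = 267.168
dlon_km = 2.9 * 111.32 * cos(60) ≈ 161.414
dist = sqrt(267.168^2 + 161.414^2) ≈ 312.1 km

312.1 km


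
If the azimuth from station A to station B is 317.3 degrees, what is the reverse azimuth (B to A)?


back azimuth = (317.3 + 180) mod 360 = 137.3 degrees

137.3 degrees


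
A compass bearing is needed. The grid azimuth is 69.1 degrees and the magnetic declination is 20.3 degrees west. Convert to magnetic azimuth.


magnetic azimuth = grid azimuth - declination (east +ve)
mag_az = 69.1 - -20.3 = 89.4 degrees

89.4 degrees


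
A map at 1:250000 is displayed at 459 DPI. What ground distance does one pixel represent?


pixel_cm = 2.54 / 459 ≈ 0.005534 cm
ground = pixel_cm * 250000 / 100 = 2.54 * 250000 / (459 * 100) = 635000 / 45900 ≈ 13.83 m

13.83 m


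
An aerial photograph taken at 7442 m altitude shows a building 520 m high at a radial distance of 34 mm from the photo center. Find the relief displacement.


d = h * r / H = 520 * 34 / 7442 = 2.38 mm

2.38 mm


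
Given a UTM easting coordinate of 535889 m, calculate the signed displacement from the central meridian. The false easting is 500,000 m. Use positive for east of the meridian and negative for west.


displacement = 535889 - 500000 = 35889 m

35889 m


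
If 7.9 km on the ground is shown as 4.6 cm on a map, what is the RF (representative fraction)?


ground = 7.9 km = 790000 cm; RF denominator = ground / map = 790000 / 4.6 ≈ 171739; RF = 1:171739

1:171739


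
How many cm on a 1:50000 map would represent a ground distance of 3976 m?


map_cm = 3976 * 100 / 50000 = 7.952 cm ≈ 7.95 cm

7.95 cm


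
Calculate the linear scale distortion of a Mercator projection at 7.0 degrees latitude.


SF = 1 / cos(7.0) = 1 / 0.992546 = 1.008

1.008


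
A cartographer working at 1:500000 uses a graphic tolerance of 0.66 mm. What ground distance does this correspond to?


ground = 0.66 mm * 500000 / 1000 = 330.0 m

330.0 m


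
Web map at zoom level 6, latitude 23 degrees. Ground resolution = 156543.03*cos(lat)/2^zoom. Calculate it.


res = 156543.03 * cos(23) / 2^6 = 156543.03 * 0.92050485 / 64 = 2251.54 m/pixel

2251.54 m/pixel


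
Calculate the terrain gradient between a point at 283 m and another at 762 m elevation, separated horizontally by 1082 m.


gradient = (762 - 283) / 1082 = 479 / 1082 = 0.4427

0.4427


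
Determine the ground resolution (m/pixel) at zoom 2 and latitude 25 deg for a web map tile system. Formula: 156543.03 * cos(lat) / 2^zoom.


res = 156543.03 * cos(25) / 2^2 = 156543.03 * 0.90630779 / 4 = 35469.04 m/pixel

35469.04 m/pixel


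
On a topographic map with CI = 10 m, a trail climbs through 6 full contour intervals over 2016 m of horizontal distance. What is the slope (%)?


elevation change = 6 * 10 = 60 m
slope = 60 / 2016 * 100 = 3.0%

3.0%


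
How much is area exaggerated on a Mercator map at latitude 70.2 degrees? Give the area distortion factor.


area_distortion = 1/cos^2(70.2) = 8.715

8.715


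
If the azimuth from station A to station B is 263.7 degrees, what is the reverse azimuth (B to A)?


back azimuth = (263.7 + 180) mod 360 = 83.7 degrees

83.7 degrees


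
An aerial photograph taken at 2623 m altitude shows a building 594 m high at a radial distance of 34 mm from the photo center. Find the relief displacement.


d = h * r / H = 594 * 34 / 2623 = 7.7 mm

7.7 mm


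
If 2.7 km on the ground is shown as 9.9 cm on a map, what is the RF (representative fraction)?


ground = 2.7 km = 270000 cm; RF denominator = ground / map = 270000 / 9.9 ≈ 27273; RF = 1:27273

1:27273


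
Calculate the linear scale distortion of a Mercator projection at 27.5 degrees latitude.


SF = 1 / cos(27.5) = 1 / 0.887011 = 1.127

1.127


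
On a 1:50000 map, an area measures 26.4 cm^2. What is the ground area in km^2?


ground_area = 26.4 * (50000/100)^2 = 6600000.0 m^2 = 6.6 km^2

6.6 km^2


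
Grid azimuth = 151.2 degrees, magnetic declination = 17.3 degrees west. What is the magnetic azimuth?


magnetic azimuth = grid azimuth - declination (east +ve)
mag_az = 151.2 - -17.3 = 168.5 degrees

168.5 degrees


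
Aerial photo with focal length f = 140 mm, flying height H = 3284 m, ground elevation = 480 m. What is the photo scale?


scale = f / (H - h) = 140 mm / 2804 m = 140 / 2804000 = 1:20029

1:20029


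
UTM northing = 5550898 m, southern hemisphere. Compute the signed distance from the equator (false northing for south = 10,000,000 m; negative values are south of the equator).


For southern: actual = 5550898 - 10000000 = -4449102 m

-4449102 m


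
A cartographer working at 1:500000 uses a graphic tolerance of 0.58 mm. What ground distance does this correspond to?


ground = 0.58 mm * 500000 / 1000 = 290.0 m

290.0 m


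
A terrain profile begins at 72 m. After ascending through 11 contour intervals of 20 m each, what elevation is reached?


elevation = 72 + 11 * 20 = 292 m

292 m


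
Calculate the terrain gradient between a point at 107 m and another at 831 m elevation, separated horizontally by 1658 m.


gradient = (831 - 107) / 1658 = 724 / 1658 = 0.4367

0.4367


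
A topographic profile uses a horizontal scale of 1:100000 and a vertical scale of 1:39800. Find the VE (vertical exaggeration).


VE = horizontal_scale / vertical_scale = 100000 / 39800 ≈ 2.5

2.5x


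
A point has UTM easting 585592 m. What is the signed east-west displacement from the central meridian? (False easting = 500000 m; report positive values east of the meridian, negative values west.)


displacement = 585592 - 500000 = 85592 m

85592 m


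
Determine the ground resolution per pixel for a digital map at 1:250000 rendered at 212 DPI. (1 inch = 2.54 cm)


pixel_cm = 2.54 / 212 ≈ 0.011981 cm
ground = pixel_cm * 250000 / 100 = 2.54 * 250000 / (212 * 100) = 635000 / 21200 ≈ 29.95 m

29.95 m


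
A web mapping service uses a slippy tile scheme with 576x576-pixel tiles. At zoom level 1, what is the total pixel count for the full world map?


tiles per axis = 2^1 = 2
total tiles = 2^2 = 4
pixels per axis = 2 * 576 = 1152
total pixels = 1152^2 = 1327104

1327104 pixels


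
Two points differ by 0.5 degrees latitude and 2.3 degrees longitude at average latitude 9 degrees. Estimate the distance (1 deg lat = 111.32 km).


dlat_km = 0.5 * 111.32 = 55.66
dlon_km = 2.3 * 111.32 * cos(9) ≈ 252.884
dist = sqrt(55.66^2 + 252.884^2) ≈ 258.9 km

258.9 km


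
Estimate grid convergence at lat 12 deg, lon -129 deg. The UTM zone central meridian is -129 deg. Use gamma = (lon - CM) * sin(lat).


gamma = (-129 - -129) * sin(12) = 0 * 0.207912 = 0.0 degrees

0.0 degrees


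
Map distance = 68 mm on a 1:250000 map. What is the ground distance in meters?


ground = 68 mm * 250000 / 1000 = 17000.0 m

17000.0 m


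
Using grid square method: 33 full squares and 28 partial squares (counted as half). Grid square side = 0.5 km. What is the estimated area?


effective squares = 33 + 28 * 0.5 = 47.0
area = 47.0 * 0.25 = 11.75 km^2

11.75 km^2


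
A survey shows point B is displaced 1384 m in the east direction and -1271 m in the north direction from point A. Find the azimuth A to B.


az = atan2(1384, -1271) = 132.6 deg
adjusted to 0-360: 132.6 degrees

132.6 degrees


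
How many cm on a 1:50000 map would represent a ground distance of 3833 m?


map_cm = 3833 * 100 / 50000 = 7.666 cm ≈ 7.67 cm

7.67 cm


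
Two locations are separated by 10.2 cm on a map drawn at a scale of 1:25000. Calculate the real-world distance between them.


ground = 10.2 cm * 25000 / 100 = 2550.0 m = 2.55 km

2.55 km


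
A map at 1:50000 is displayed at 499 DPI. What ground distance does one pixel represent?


pixel_cm = 2.54 / 499 ≈ 0.00509 cm
ground = pixel_cm * 50000 / 100 = 2.54 * 50000 / (499 * 100) = 127000 / 49900 ≈ 2.55 m

2.55 m


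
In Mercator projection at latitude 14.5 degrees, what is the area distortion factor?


area_distortion = 1/cos^2(14.5) = 1.067

1.067


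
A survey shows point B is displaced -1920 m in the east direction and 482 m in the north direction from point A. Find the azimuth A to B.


az = atan2(-1920, 482) = -75.9 deg
adjusted to 0-360: 284.1 degrees

284.1 degrees


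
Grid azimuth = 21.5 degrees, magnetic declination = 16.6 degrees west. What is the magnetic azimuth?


magnetic azimuth = grid azimuth - declination (east +ve)
mag_az = 21.5 - -16.6 = 38.1 degrees

38.1 degrees


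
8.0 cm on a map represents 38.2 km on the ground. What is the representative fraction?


ground = 38.2 km = 3820000 cm; RF denominator = ground / map = 3820000 / 8.0 = 477500; RF = 1:477500

1:477500


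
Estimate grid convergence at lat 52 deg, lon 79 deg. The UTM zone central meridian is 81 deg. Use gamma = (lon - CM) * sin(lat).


gamma = (79 - 81) * sin(52) = -2 * 0.788011 = -1.576 degrees

-1.576 degrees


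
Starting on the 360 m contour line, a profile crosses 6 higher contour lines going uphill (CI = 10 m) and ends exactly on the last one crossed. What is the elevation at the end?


elevation = 360 + 6 * 10 = 420 m

420 m


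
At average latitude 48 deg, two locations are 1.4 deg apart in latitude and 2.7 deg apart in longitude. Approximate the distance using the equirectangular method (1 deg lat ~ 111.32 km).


dlat_km = 1.4 * 111.32 = 155.848
dlon_km = 2.7 * 111.32 * cos(48) ≈ 201.117
dist = sqrt(155.848^2 + 201.117^2) ≈ 254.4 km

254.4 km


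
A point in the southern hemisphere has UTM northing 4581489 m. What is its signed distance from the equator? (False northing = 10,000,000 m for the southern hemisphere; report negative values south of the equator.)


For southern: actual = 4581489 - 10000000 = -5418511 m

-5418511 m


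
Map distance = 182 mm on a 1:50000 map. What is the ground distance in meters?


ground = 182 mm * 50000 / 1000 = 9100.0 m

9100.0 m


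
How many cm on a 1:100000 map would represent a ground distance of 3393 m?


map_cm = 3393 * 100 / 100000 = 3.393 cm ≈ 3.39 cm

3.39 cm


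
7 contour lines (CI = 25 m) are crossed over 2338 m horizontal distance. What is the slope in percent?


elevation change = 7 * 25 = 175 m
slope = 175 / 2338 * 100 = 7.5%

7.5%


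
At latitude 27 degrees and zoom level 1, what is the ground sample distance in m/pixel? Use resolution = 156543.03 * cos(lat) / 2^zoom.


res = 156543.03 * cos(27) / 2^1 = 156543.03 * 0.89100652 / 2 = 69740.43 m/pixel

69740.43 m/pixel


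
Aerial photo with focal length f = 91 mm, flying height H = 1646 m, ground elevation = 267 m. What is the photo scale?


scale = f / (H - h) = 91 mm / 1379 m = 91 / 1379000 = 1:15154

1:15154


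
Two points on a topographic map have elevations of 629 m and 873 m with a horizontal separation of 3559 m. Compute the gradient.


gradient = (873 - 629) / 3559 = 244 / 3559 = 0.0686

0.0686


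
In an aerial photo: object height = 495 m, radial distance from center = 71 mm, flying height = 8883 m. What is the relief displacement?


d = h * r / H = 495 * 71 / 8883 = 3.96 mm

3.96 mm


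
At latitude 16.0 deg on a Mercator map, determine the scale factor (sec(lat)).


SF = 1 / cos(16.0) = 1 / 0.961262 = 1.04

1.04


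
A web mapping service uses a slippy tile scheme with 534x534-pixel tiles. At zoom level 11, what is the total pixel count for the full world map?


tiles per axis = 2^11 = 2048
total tiles = 2048^2 = 4194304
pixels per axis = 2048 * 534 = 1093632
total pixels = 1093632^2 = 1196030951424

1196030951424 pixels


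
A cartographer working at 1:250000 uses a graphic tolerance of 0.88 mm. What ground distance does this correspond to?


ground = 0.88 mm * 250000 / 1000 = 220.0 m

220.0 m


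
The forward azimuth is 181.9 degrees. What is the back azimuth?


back azimuth = (181.9 + 180) mod 360 = 1.9 degrees

1.9 degrees


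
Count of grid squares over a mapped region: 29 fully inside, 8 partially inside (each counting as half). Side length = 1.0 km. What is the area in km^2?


effective squares = 29 + 8 * 0.5 = 33.0
area = 33.0 * 1.0 = 33.0 km^2

33.0 km^2


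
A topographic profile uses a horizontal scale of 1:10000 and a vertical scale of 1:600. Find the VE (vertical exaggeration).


VE = horizontal_scale / vertical_scale = 10000 / 600 ≈ 16.7

16.7x


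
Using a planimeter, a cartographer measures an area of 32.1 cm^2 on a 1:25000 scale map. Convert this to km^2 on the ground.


ground_area = 32.1 * (25000/100)^2 = 2006250.0 m^2 = 2.00625 km^2 ≈ 2.006 km^2

2.006 km^2


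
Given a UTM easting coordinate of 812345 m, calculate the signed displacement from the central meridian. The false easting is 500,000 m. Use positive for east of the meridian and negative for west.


displacement = 812345 - 500000 = 312345 m

312345 m


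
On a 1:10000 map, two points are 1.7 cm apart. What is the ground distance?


ground = 1.7 cm * 10000 / 100 = 170.0 m

170.0 m


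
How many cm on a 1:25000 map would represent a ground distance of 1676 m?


map_cm = 1676 * 100 / 25000 = 6.704 cm ≈ 6.7 cm

6.7 cm


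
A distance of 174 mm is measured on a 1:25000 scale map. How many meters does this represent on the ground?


ground = 174 mm * 25000 / 1000 = 4350.0 m

4350.0 m


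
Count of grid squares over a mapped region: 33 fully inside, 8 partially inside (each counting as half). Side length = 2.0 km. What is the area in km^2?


effective squares = 33 + 8 * 0.5 = 37.0
area = 37.0 * 4.0 = 148.0 km^2

148.0 km^2


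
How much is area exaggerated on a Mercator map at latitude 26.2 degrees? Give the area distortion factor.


area_distortion = 1/cos^2(26.2) = 1.242

1.242


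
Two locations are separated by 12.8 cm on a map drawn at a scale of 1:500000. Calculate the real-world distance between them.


ground = 12.8 cm * 500000 / 100 = 64000.0 m = 64.0 km

64.0 km


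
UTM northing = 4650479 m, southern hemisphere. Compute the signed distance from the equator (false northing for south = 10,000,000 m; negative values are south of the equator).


For southern: actual = 4650479 - 10000000 = -5349521 m

-5349521 m


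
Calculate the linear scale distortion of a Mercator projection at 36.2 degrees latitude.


SF = 1 / cos(36.2) = 1 / 0.80696 = 1.239

1.239


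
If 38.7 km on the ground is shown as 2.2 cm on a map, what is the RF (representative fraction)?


ground = 38.7 km = 3870000 cm; RF denominator = ground / map = 3870000 / 2.2 ≈ 1759091; RF = 1:1759091

1:1759091


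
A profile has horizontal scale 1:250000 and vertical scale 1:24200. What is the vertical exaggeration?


VE = horizontal_scale / vertical_scale = 250000 / 24200 ≈ 10.3

10.3x
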